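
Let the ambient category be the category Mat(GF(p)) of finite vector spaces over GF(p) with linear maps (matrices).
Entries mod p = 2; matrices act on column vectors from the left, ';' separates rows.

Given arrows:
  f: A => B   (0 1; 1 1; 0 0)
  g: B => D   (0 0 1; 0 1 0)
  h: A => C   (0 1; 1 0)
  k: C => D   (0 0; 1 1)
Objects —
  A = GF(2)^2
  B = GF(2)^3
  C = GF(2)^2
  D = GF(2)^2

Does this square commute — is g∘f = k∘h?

Answer: COMMUTES

Derivation:
Along f;g (path 1):
  e0=⟨1,0⟩ f=>⟨0,1,0⟩ g=>⟨0,1⟩
  e1=⟨0,1⟩ f=>⟨1,1,0⟩ g=>⟨0,1⟩
  ⟦path⟧₁ = (0 0; 1 1)
Along h;k (path 2):
  e0=⟨1,0⟩ h=>⟨0,1⟩ k=>⟨0,1⟩
  e1=⟨0,1⟩ h=>⟨1,0⟩ k=>⟨0,1⟩
  ⟦path⟧₂ = (0 0; 1 1)
Equal? YES — commutes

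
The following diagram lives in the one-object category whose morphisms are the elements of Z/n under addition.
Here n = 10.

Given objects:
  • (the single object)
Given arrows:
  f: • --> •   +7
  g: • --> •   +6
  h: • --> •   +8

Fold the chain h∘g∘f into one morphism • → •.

Answer: +1

Work:
  0 +7≡7 +6≡3 +8≡1  (mod 10)
result: +1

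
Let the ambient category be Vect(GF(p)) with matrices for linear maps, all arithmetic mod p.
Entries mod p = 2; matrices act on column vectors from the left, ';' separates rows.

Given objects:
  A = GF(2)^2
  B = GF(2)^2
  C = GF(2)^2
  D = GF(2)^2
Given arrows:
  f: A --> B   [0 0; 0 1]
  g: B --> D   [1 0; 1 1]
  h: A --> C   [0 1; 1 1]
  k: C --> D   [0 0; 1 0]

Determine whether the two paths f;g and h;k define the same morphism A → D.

Answer: COMMUTES

Work:
1) trace f;g:
  e0=(1,0) f-->(0,0) g-->(0,0)
  e1=(0,1) f-->(0,1) g-->(0,1)
  result₁ = [0 0; 0 1]
2) trace h;k:
  e0=(1,0) h-->(0,1) k-->(0,0)
  e1=(0,1) h-->(1,1) k-->(0,1)
  result₂ = [0 0; 0 1]
Equal? same morphism ✓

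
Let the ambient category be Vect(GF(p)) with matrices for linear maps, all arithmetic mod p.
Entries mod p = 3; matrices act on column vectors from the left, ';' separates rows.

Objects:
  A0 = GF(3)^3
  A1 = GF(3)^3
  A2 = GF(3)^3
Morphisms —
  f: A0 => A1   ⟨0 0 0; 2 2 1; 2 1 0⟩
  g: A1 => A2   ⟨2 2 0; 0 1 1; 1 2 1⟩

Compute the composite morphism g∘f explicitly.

  e0=⟨1,0,0⟩ f=>⟨0,2,2⟩ g=>⟨1,1,0⟩
  e1=⟨0,1,0⟩ f=>⟨0,2,1⟩ g=>⟨1,0,2⟩
  e2=⟨0,0,1⟩ f=>⟨0,1,0⟩ g=>⟨2,1,2⟩
⟦path⟧: ⟨1 1 2; 1 0 1; 0 2 2⟩

Answer: ⟨1 1 2; 1 0 1; 0 2 2⟩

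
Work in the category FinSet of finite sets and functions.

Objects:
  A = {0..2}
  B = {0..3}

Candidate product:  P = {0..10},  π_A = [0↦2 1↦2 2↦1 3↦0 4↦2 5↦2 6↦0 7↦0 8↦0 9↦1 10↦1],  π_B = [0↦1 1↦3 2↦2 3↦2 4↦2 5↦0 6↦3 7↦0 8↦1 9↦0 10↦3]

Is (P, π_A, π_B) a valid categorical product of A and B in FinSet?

|A|·|B| = 3·4 = 12;  |P| = 11
  → cardinalities differ; no bijection possible.

Answer: NOT A VALID PRODUCT — |P|=11 ≠ |A|·|B|=12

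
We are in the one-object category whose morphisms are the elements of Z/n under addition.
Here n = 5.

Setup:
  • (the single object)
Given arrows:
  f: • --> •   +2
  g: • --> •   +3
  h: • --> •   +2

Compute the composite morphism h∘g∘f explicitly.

  0 +2≡2 +3≡0 +2≡2  (mod 5)
composite: +2

Answer: +2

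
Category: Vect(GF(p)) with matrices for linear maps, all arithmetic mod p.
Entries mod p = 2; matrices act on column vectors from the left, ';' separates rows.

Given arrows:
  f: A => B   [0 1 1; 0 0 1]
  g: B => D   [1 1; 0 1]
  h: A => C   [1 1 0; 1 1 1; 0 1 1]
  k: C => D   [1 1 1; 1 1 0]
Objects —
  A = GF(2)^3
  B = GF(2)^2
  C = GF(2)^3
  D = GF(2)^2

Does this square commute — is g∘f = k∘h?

Answer: COMMUTES

Derivation:
Along f;g (path 1):
  e0=[1,0,0] f=>[0,0] g=>[0,0]
  e1=[0,1,0] f=>[1,0] g=>[1,0]
  e2=[0,0,1] f=>[1,1] g=>[0,1]
  result₁ = [0 1 0; 0 0 1]
Along h;k (path 2):
  e0=[1,0,0] h=>[1,1,0] k=>[0,0]
  e1=[0,1,0] h=>[1,1,1] k=>[1,0]
  e2=[0,0,1] h=>[0,1,1] k=>[0,1]
  result₂ = [0 1 0; 0 0 1]
Equal? YES — commutes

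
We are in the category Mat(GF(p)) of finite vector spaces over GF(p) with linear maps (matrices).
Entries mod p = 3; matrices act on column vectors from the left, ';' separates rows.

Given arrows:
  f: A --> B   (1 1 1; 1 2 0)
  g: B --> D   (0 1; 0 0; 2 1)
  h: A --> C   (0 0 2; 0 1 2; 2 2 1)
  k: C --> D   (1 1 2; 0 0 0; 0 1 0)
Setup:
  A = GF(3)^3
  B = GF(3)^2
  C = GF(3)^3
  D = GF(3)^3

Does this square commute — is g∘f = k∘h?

Answer: COMMUTES

Derivation:
1) trace f;g:
  e0=(1,0,0) f-->(1,1) g-->(1,0,0)
  e1=(0,1,0) f-->(1,2) g-->(2,0,1)
  e2=(0,0,1) f-->(1,0) g-->(0,0,2)
  ⟦path⟧₁ = (1 2 0; 0 0 0; 0 1 2)
2) trace h;k:
  e0=(1,0,0) h-->(0,0,2) k-->(1,0,0)
  e1=(0,1,0) h-->(0,1,2) k-->(2,0,1)
  e2=(0,0,1) h-->(2,2,1) k-->(0,0,2)
  ⟦path⟧₂ = (1 2 0; 0 0 0; 0 1 2)
Equal? equal; square commutes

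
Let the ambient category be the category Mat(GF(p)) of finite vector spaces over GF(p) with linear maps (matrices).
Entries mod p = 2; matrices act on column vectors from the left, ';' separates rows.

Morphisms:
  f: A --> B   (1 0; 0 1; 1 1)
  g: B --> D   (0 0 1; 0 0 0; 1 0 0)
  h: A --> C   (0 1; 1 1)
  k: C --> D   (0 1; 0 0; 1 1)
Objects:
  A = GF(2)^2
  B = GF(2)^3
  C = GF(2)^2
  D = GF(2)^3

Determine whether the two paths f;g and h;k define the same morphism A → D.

Answer: COMMUTES

Work:
Path 1 = f;g:
  e0=⟨1,0⟩ f-->⟨1,0,1⟩ g-->⟨1,0,1⟩
  e1=⟨0,1⟩ f-->⟨0,1,1⟩ g-->⟨1,0,0⟩
  ⟦path⟧₁ = (1 1; 0 0; 1 0)
Path 2 = h;k:
  e0=⟨1,0⟩ h-->⟨0,1⟩ k-->⟨1,0,1⟩
  e1=⟨0,1⟩ h-->⟨1,1⟩ k-->⟨1,0,0⟩
  ⟦path⟧₂ = (1 1; 0 0; 1 0)
Equal? same morphism ✓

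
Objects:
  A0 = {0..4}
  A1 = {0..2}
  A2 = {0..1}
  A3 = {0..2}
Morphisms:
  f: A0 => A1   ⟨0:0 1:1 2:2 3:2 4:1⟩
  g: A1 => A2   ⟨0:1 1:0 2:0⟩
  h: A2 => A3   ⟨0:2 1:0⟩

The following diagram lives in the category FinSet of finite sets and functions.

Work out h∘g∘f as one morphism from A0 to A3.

Answer: ⟨0:0 1:2 2:2 3:2 4:2⟩

Derivation:
  0 f=>0 g=>1 h=>0
  1 f=>1 g=>0 h=>2
  2 f=>2 g=>0 h=>2
  3 f=>2 g=>0 h=>2
  4 f=>1 g=>0 h=>2
result: ⟨0:0 1:2 2:2 3:2 4:2⟩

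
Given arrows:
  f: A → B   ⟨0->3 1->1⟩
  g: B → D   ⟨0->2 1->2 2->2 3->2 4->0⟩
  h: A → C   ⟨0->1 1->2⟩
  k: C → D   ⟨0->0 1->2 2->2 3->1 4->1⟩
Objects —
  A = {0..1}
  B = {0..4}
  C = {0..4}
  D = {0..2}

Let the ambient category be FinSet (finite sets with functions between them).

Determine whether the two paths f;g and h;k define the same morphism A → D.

Path 1 = f;g:
  0 f→3 g→2
  1 f→1 g→2
  composite₁ = ⟨0->2 1->2⟩
Path 2 = h;k:
  0 h→1 k→2
  1 h→2 k→2
  composite₂ = ⟨0->2 1->2⟩
Equal? equal; square commutes

Answer: COMMUTES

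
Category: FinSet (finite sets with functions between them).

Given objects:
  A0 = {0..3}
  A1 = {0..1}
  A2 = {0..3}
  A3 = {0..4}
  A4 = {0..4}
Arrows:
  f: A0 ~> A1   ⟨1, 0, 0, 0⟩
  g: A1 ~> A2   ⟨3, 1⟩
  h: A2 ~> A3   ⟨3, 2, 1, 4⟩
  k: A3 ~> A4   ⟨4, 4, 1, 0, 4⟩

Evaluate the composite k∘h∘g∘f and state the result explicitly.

  0 f~>1 g~>1 h~>2 k~>1
  1 f~>0 g~>3 h~>4 k~>4
  2 f~>0 g~>3 h~>4 k~>4
  3 f~>0 g~>3 h~>4 k~>4
⟦path⟧: ⟨1, 4, 4, 4⟩

Answer: ⟨1, 4, 4, 4⟩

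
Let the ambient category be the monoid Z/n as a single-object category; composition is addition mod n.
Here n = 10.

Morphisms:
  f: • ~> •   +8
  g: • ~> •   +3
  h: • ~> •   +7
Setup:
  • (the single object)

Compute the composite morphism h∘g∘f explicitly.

  0 +8≡8 +3≡1 +7≡8  (mod 10)
⟦path⟧: +8

Answer: +8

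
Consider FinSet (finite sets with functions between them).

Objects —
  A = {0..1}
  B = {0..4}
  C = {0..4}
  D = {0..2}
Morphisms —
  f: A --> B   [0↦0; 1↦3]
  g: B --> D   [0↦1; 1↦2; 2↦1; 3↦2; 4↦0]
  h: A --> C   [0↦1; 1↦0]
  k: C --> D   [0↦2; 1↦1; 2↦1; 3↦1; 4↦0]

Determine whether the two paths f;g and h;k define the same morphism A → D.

Answer: COMMUTES

Derivation:
1) trace f;g:
  0 f-->0 g-->1
  1 f-->3 g-->2
  composite₁ = [0↦1; 1↦2]
2) trace h;k:
  0 h-->1 k-->1
  1 h-->0 k-->2
  composite₂ = [0↦1; 1↦2]
Equal? equal; square commutes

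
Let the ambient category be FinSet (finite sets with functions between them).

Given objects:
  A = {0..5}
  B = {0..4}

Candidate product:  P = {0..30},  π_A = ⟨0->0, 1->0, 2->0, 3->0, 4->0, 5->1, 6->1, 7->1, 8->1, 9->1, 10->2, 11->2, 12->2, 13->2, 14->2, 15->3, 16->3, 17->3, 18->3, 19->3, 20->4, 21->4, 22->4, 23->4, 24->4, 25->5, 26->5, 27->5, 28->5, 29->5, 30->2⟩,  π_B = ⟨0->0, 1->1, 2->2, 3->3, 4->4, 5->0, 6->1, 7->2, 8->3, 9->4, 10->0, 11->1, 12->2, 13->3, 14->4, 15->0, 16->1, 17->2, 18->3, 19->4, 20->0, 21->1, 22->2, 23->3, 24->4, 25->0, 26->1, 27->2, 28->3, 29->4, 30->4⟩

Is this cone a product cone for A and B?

|A|·|B| = 6·5 = 30;  |P| = 31
  → cardinalities differ; no bijection possible.

Answer: NOT A VALID PRODUCT — |P|=31 ≠ |A|·|B|=30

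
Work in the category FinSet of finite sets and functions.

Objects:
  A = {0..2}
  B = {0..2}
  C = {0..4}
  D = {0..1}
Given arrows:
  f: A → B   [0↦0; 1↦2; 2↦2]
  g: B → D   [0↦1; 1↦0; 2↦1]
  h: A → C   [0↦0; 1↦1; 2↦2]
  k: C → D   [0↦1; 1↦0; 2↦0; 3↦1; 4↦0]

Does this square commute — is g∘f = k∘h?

Answer: DOES NOT COMMUTE

Derivation:
Along f;g (path 1):
  0 f→0 g→1
  1 f→2 g→1
  2 f→2 g→1
  result₁ = [0↦1; 1↦1; 2↦1]
Along h;k (path 2):
  0 h→0 k→1
  1 h→1 k→0
  2 h→2 k→0
  result₂ = [0↦1; 1↦0; 2↦0]
Equal? differ; not commutative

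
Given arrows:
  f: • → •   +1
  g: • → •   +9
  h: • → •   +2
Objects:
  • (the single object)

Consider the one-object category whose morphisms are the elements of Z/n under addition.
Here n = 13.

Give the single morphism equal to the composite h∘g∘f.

Answer: +12

Derivation:
  0 +1≡1 +9≡10 +2≡12  (mod 13)
⟦path⟧: +12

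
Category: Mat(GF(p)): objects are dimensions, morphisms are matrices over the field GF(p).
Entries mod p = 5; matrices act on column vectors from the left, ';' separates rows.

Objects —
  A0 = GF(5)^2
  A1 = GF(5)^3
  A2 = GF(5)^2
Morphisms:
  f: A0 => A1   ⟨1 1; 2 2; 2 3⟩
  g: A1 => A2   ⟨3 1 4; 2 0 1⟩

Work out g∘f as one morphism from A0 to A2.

Answer: ⟨3 2; 4 0⟩

Derivation:
  e0=[1,0] f=>[1,2,2] g=>[3,4]
  e1=[0,1] f=>[1,2,3] g=>[2,0]
result: ⟨3 2; 4 0⟩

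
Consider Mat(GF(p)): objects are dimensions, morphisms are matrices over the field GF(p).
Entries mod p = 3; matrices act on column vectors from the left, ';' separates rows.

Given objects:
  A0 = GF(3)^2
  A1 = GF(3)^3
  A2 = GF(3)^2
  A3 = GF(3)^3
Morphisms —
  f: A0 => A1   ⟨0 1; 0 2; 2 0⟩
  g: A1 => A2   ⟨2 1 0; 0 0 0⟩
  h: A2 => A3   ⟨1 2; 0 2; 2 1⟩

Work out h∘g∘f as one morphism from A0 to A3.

Answer: ⟨0 1; 0 0; 0 2⟩

Derivation:
  e0=[1,0] f=>[0,0,2] g=>[0,0] h=>[0,0,0]
  e1=[0,1] f=>[1,2,0] g=>[1,0] h=>[1,0,2]
result: ⟨0 1; 0 0; 0 2⟩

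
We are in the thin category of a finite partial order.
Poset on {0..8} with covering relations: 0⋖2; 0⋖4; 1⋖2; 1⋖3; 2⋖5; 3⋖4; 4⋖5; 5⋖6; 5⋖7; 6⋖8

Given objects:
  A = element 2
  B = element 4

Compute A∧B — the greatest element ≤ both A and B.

Common predecessors of 2,4: {0,1}
  maximal lower bounds 0 and 1 are incomparable: neither 0⊑1 nor 1⊑0
→ no greatest lower bound exists

Answer: NO MEET EXISTS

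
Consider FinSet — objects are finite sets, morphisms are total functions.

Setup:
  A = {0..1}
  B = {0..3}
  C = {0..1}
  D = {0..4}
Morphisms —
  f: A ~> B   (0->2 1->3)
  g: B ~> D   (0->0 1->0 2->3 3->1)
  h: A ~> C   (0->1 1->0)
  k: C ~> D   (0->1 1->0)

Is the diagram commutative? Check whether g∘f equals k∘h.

Answer: DOES NOT COMMUTE

Derivation:
Along f;g (path 1):
  0 f~>2 g~>3
  1 f~>3 g~>1
  ⟦path⟧₁ = (0->3 1->1)
Along h;k (path 2):
  0 h~>1 k~>0
  1 h~>0 k~>1
  ⟦path⟧₂ = (0->0 1->1)
Equal? distinct morphisms ✗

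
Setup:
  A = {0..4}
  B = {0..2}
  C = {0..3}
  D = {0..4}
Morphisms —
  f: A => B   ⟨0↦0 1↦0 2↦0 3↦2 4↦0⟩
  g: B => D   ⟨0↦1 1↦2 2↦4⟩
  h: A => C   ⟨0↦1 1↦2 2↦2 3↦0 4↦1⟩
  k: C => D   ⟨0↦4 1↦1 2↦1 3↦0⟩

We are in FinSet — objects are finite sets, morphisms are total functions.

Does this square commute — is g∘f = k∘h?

Along f;g (path 1):
  0 f=>0 g=>1
  1 f=>0 g=>1
  2 f=>0 g=>1
  3 f=>2 g=>4
  4 f=>0 g=>1
  composite₁ = ⟨0↦1 1↦1 2↦1 3↦4 4↦1⟩
Along h;k (path 2):
  0 h=>1 k=>1
  1 h=>2 k=>1
  2 h=>2 k=>1
  3 h=>0 k=>4
  4 h=>1 k=>1
  composite₂ = ⟨0↦1 1↦1 2↦1 3↦4 4↦1⟩
Equal? YES — commutes

Answer: COMMUTES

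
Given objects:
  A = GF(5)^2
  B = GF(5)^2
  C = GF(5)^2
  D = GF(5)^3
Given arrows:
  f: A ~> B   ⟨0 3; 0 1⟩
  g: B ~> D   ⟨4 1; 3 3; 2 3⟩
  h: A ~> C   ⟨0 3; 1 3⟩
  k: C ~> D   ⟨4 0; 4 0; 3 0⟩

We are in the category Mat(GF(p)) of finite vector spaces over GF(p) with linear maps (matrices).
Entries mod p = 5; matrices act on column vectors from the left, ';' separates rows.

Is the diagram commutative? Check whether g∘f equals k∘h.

Answer: DOES NOT COMMUTE

Derivation:
1) trace f;g:
  e0=(1,0) f~>(0,0) g~>(0,0,0)
  e1=(0,1) f~>(3,1) g~>(3,2,4)
  ⟦path⟧₁ = ⟨0 3; 0 2; 0 4⟩
2) trace h;k:
  e0=(1,0) h~>(0,1) k~>(0,0,0)
  e1=(0,1) h~>(3,3) k~>(2,2,4)
  ⟦path⟧₂ = ⟨0 2; 0 2; 0 4⟩
Equal? distinct morphisms ✗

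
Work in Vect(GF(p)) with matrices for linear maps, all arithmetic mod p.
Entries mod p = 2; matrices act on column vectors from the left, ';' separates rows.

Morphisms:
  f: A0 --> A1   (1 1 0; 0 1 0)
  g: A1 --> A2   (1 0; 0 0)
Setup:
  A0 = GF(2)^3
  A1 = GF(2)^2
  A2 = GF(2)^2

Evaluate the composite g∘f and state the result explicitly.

  e0=[1,0,0] f-->[1,0] g-->[1,0]
  e1=[0,1,0] f-->[1,1] g-->[1,0]
  e2=[0,0,1] f-->[0,0] g-->[0,0]
composite: (1 1 0; 0 0 0)

Answer: (1 1 0; 0 0 0)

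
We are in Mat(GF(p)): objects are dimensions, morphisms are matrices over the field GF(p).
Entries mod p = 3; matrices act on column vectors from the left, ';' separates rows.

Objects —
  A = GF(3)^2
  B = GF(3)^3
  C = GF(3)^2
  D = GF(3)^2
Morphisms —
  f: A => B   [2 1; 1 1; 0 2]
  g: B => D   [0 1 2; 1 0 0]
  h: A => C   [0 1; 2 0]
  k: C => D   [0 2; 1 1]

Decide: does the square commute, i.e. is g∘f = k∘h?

Path 1 = f;g:
  e0=(1,0) f=>(2,1,0) g=>(1,2)
  e1=(0,1) f=>(1,1,2) g=>(2,1)
  ⟦path⟧₁ = [1 2; 2 1]
Path 2 = h;k:
  e0=(1,0) h=>(0,2) k=>(1,2)
  e1=(0,1) h=>(1,0) k=>(0,1)
  ⟦path⟧₂ = [1 0; 2 1]
Equal? NO — does not commute

Answer: DOES NOT COMMUTE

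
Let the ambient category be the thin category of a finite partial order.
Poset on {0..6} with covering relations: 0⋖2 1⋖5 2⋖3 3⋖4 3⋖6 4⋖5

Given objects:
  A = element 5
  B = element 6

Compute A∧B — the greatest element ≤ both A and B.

Answer: A∧B = 3

Work:
Common predecessors of 5,6: {0,2,3}
  0 <= 3
  2 <= 3
  3 <= 3
glb = 3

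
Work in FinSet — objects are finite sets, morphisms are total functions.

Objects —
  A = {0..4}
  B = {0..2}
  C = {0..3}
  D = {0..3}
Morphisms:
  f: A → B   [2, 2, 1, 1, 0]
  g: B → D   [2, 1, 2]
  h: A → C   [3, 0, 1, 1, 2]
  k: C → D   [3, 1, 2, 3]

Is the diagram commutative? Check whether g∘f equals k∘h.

Answer: DOES NOT COMMUTE

Derivation:
Path 1 = f;g:
  0 f→2 g→2
  1 f→2 g→2
  2 f→1 g→1
  3 f→1 g→1
  4 f→0 g→2
  ⟦path⟧₁ = [2, 2, 1, 1, 2]
Path 2 = h;k:
  0 h→3 k→3
  1 h→0 k→3
  2 h→1 k→1
  3 h→1 k→1
  4 h→2 k→2
  ⟦path⟧₂ = [3, 3, 1, 1, 2]
Equal? differ; not commutative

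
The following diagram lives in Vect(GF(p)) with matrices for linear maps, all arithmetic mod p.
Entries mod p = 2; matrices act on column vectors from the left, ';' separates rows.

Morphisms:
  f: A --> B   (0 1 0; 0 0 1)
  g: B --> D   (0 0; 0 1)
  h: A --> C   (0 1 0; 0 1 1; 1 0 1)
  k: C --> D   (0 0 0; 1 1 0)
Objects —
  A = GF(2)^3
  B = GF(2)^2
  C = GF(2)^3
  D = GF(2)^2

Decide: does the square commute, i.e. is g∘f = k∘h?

Answer: COMMUTES

Derivation:
Path 1 = f;g:
  e0=(1,0,0) f-->(0,0) g-->(0,0)
  e1=(0,1,0) f-->(1,0) g-->(0,0)
  e2=(0,0,1) f-->(0,1) g-->(0,1)
  composite₁ = (0 0 0; 0 0 1)
Path 2 = h;k:
  e0=(1,0,0) h-->(0,0,1) k-->(0,0)
  e1=(0,1,0) h-->(1,1,0) k-->(0,0)
  e2=(0,0,1) h-->(0,1,1) k-->(0,1)
  composite₂ = (0 0 0; 0 0 1)
Equal? same morphism ✓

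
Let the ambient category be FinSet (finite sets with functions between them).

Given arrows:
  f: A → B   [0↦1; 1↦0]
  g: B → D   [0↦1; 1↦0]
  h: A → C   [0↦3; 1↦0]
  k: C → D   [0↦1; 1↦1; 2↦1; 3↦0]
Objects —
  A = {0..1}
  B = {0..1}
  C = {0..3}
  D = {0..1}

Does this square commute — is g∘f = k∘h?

Path 1 = f;g:
  0 f→1 g→0
  1 f→0 g→1
  composite₁ = [0↦0; 1↦1]
Path 2 = h;k:
  0 h→3 k→0
  1 h→0 k→1
  composite₂ = [0↦0; 1↦1]
Equal? same morphism ✓

Answer: COMMUTES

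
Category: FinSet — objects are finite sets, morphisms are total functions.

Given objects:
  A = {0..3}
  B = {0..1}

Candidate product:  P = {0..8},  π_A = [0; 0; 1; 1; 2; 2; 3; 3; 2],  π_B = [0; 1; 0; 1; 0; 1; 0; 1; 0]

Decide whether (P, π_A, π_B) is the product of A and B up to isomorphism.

|A|·|B| = 4·2 = 8;  |P| = 9
  → cardinalities differ; no bijection possible.

Answer: NOT A VALID PRODUCT — |P|=9 ≠ |A|·|B|=8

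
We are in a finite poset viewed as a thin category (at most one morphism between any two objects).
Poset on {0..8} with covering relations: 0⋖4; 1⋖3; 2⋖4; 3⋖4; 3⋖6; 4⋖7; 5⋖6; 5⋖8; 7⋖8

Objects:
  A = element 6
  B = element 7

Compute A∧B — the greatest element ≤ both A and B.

Common predecessors of 6,7: {1,3}
  1 ≤ 3
  3 ≤ 3
glb = 3

Answer: A∧B = 3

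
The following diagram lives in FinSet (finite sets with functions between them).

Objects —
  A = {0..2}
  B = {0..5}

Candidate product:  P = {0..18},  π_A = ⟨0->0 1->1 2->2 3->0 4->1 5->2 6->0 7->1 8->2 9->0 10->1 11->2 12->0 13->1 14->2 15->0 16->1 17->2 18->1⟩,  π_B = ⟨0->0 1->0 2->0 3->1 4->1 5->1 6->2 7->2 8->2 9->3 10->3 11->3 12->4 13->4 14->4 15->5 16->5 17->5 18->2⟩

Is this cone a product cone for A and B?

|A|·|B| = 3·6 = 18;  |P| = 19
  → cardinalities differ; no bijection possible.

Answer: NOT A VALID PRODUCT — |P|=19 ≠ |A|·|B|=18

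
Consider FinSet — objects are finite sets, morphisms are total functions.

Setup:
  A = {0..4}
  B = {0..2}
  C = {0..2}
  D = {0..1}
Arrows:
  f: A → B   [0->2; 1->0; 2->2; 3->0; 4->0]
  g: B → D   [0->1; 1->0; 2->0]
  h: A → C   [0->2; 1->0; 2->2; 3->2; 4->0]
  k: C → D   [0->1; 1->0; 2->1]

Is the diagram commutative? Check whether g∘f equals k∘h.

Along f;g (path 1):
  0 f→2 g→0
  1 f→0 g→1
  2 f→2 g→0
  3 f→0 g→1
  4 f→0 g→1
  result₁ = [0->0; 1->1; 2->0; 3->1; 4->1]
Along h;k (path 2):
  0 h→2 k→1
  1 h→0 k→1
  2 h→2 k→1
  3 h→2 k→1
  4 h→0 k→1
  result₂ = [0->1; 1->1; 2->1; 3->1; 4->1]
Equal? distinct morphisms ✗

Answer: DOES NOT COMMUTE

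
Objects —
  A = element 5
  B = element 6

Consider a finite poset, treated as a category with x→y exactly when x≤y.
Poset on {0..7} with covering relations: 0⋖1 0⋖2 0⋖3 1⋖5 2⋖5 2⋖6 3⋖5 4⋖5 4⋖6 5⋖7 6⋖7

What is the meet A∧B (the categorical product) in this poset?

{x : x≤A ∧ x≤B} = {0,2,4}  (A=5, B=6)
  maximal lower bounds 2 and 4 are incomparable: neither 2≤4 nor 4≤2
→ no greatest lower bound exists

Answer: NO MEET EXISTS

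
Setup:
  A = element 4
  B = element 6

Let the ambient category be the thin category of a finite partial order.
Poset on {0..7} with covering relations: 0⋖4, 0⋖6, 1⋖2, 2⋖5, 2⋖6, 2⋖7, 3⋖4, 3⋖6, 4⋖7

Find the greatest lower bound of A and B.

Common predecessors of 4,6: {0,3}
  maximal lower bounds 0 and 3 are incomparable: neither 0⊑3 nor 3⊑0
→ no greatest lower bound exists

Answer: NO MEET EXISTS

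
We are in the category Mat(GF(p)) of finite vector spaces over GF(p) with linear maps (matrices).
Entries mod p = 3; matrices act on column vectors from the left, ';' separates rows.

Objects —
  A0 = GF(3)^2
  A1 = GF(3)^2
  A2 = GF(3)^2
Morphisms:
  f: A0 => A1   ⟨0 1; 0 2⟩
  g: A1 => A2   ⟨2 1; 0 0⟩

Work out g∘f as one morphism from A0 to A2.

  e0=[1,0] f=>[0,0] g=>[0,0]
  e1=[0,1] f=>[1,2] g=>[1,0]
⟦path⟧: ⟨0 1; 0 0⟩

Answer: ⟨0 1; 0 0⟩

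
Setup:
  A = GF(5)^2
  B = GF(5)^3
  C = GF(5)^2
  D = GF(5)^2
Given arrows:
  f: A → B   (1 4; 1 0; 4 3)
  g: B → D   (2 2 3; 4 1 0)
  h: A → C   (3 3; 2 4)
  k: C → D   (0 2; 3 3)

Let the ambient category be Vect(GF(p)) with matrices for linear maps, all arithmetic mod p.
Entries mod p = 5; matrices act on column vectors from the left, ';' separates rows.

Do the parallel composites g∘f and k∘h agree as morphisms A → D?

Answer: DOES NOT COMMUTE

Work:
1) trace f;g:
  e0=(1,0) f→(1,1,4) g→(1,0)
  e1=(0,1) f→(4,0,3) g→(2,1)
  result₁ = (1 2; 0 1)
2) trace h;k:
  e0=(1,0) h→(3,2) k→(4,0)
  e1=(0,1) h→(3,4) k→(3,1)
  result₂ = (4 3; 0 1)
Equal? distinct morphisms ✗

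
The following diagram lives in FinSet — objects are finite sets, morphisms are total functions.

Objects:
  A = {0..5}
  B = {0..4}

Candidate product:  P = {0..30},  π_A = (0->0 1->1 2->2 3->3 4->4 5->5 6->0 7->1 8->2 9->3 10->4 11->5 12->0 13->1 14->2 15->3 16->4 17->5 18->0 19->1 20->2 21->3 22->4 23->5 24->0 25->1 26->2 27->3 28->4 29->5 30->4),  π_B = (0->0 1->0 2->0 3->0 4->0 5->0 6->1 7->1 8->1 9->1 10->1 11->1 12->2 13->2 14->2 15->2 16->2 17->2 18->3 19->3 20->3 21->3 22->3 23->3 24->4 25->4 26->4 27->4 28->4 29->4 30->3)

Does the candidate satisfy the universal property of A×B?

Answer: NOT A VALID PRODUCT — |P|=31 ≠ |A|·|B|=30

Trace:
|A|·|B| = 6·5 = 30;  |P| = 31
  → cardinalities differ; no bijection possible.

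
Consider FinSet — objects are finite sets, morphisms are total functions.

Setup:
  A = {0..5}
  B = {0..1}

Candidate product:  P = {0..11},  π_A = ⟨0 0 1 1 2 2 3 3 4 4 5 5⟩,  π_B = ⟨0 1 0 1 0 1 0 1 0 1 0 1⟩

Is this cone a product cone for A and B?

|A|·|B| = 6·2 = 12;  |P| = 12
Check the pairing map k ↦ (π_A(k), π_B(k)):
  0 : (0,0)
  1 : (0,1)
  2 : (1,0)
  3 : (1,1)
  4 : (2,0)
  5 : (2,1)
  6 : (3,0)
  7 : (3,1)
  8 : (4,0)
  9 : (4,1)
  10 : (5,0)
  11 : (5,1)
distinct pairs in image: 12 / 12 needed
  → bijection onto A×B; projections well-typed.

Answer: VALID PRODUCT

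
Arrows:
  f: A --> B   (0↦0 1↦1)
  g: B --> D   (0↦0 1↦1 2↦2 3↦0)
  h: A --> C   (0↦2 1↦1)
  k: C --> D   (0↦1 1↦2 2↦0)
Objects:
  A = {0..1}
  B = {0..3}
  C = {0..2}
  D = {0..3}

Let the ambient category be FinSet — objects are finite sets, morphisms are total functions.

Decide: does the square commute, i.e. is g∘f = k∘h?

Answer: DOES NOT COMMUTE

Trace:
Along f;g (path 1):
  0 f-->0 g-->0
  1 f-->1 g-->1
  ⟦path⟧₁ = (0↦0 1↦1)
Along h;k (path 2):
  0 h-->2 k-->0
  1 h-->1 k-->2
  ⟦path⟧₂ = (0↦0 1↦2)
Equal? NO — does not commute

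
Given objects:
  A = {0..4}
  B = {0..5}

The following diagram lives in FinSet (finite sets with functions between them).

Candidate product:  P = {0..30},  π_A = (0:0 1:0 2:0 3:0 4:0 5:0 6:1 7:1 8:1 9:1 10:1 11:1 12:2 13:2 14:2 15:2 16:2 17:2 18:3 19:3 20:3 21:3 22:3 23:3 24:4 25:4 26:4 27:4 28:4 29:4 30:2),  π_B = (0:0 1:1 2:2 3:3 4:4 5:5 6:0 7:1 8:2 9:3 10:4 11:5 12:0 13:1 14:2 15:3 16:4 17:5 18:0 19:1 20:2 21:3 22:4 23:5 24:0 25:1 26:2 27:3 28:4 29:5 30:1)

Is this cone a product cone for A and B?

|A|·|B| = 5·6 = 30;  |P| = 31
  → cardinalities differ; no bijection possible.

Answer: NOT A VALID PRODUCT — |P|=31 ≠ |A|·|B|=30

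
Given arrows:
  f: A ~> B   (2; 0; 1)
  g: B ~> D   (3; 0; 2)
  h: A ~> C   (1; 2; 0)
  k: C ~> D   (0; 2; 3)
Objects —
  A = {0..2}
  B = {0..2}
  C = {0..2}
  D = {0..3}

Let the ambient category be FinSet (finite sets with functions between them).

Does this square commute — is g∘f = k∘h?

Along f;g (path 1):
  0 f~>2 g~>2
  1 f~>0 g~>3
  2 f~>1 g~>0
  result₁ = (2; 3; 0)
Along h;k (path 2):
  0 h~>1 k~>2
  1 h~>2 k~>3
  2 h~>0 k~>0
  result₂ = (2; 3; 0)
Equal? equal; square commutes

Answer: COMMUTES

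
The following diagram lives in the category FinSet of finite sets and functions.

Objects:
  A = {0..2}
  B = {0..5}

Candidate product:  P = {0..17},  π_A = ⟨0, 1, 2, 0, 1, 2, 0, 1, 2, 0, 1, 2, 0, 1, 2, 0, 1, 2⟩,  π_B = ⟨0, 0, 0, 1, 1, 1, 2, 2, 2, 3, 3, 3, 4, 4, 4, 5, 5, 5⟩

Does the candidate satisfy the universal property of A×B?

Answer: VALID PRODUCT

Trace:
|A|·|B| = 3·6 = 18;  |P| = 18
Check the pairing map k ↦ (π_A(k), π_B(k)):
  0 -> (0,0)
  1 -> (1,0)
  2 -> (2,0)
  3 -> (0,1)
  4 -> (1,1)
  5 -> (2,1)
  6 -> (0,2)
  7 -> (1,2)
  8 -> (2,2)
  9 -> (0,3)
  10 -> (1,3)
  11 -> (2,3)
  12 -> (0,4)
  13 -> (1,4)
  14 -> (2,4)
  15 -> (0,5)
  16 -> (1,5)
  17 -> (2,5)
distinct pairs in image: 18 / 18 needed
  → bijection onto A×B; projections well-typed.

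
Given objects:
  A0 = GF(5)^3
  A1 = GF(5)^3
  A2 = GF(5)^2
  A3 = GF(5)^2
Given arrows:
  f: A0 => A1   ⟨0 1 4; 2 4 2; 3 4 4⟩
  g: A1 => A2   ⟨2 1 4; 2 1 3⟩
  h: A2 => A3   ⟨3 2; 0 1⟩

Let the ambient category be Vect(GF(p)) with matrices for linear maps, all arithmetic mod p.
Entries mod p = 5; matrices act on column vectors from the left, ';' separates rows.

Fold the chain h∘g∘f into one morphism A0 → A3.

Answer: ⟨4 2 2; 1 3 2⟩

Work:
  e0=(1,0,0) f=>(0,2,3) g=>(4,1) h=>(4,1)
  e1=(0,1,0) f=>(1,4,4) g=>(2,3) h=>(2,3)
  e2=(0,0,1) f=>(4,2,4) g=>(1,2) h=>(2,2)
⟦path⟧: ⟨4 2 2; 1 3 2⟩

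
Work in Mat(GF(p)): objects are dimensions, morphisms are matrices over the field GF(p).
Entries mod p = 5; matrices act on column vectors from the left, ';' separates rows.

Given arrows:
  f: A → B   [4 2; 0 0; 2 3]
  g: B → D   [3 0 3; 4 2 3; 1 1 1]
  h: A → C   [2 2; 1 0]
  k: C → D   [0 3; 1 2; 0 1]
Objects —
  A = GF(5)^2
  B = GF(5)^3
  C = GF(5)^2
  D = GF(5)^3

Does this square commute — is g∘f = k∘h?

Answer: DOES NOT COMMUTE

Trace:
Along f;g (path 1):
  e0=(1,0) f→(4,0,2) g→(3,2,1)
  e1=(0,1) f→(2,0,3) g→(0,2,0)
  result₁ = [3 0; 2 2; 1 0]
Along h;k (path 2):
  e0=(1,0) h→(2,1) k→(3,4,1)
  e1=(0,1) h→(2,0) k→(0,2,0)
  result₂ = [3 0; 4 2; 1 0]
Equal? NO — does not commute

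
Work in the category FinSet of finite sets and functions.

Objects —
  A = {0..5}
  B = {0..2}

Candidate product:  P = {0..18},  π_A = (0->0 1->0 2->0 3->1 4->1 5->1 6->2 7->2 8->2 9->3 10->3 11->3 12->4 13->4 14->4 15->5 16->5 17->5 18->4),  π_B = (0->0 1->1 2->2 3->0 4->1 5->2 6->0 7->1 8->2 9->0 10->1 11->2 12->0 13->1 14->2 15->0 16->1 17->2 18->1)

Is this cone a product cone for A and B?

Answer: NOT A VALID PRODUCT — |P|=19 ≠ |A|·|B|=18

Trace:
|A|·|B| = 6·3 = 18;  |P| = 19
  → cardinalities differ; no bijection possible.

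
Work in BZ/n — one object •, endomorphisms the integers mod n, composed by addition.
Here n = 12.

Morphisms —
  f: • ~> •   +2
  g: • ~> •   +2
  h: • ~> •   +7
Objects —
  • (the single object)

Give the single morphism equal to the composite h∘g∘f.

Answer: +11

Derivation:
  0 +2≡2 +2≡4 +7≡11  (mod 12)
result: +11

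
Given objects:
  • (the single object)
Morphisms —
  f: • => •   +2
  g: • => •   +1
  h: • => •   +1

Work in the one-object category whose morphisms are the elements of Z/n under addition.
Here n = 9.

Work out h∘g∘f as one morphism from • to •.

Answer: +4

Work:
  0 +2≡2 +1≡3 +1≡4  (mod 9)
⟦path⟧: +4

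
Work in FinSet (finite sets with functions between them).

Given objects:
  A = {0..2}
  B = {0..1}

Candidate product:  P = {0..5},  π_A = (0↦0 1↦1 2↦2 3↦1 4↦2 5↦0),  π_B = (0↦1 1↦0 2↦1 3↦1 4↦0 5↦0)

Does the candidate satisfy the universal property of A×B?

Answer: VALID PRODUCT

Work:
|A|·|B| = 3·2 = 6;  |P| = 6
Check the pairing map k ↦ (π_A(k), π_B(k)):
  0 ↦ (0,1)
  1 ↦ (1,0)
  2 ↦ (2,1)
  3 ↦ (1,1)
  4 ↦ (2,0)
  5 ↦ (0,0)
distinct pairs in image: 6 / 6 needed
  → bijection onto A×B; projections well-typed.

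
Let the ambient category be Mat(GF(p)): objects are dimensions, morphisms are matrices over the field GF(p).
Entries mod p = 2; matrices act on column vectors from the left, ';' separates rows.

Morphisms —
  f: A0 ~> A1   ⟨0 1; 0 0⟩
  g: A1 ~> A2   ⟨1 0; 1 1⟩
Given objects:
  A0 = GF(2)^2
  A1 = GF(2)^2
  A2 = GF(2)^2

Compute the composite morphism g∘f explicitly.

Answer: ⟨0 1; 0 1⟩

Trace:
  e0=⟨1,0⟩ f~>⟨0,0⟩ g~>⟨0,0⟩
  e1=⟨0,1⟩ f~>⟨1,0⟩ g~>⟨1,1⟩
composite: ⟨0 1; 0 1⟩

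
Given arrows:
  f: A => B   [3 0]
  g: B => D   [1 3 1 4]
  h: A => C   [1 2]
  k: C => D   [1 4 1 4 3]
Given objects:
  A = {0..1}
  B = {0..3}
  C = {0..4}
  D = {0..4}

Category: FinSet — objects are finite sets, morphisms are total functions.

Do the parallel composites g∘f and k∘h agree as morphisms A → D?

Answer: COMMUTES

Work:
1) trace f;g:
  0 f=>3 g=>4
  1 f=>0 g=>1
  ⟦path⟧₁ = [4 1]
2) trace h;k:
  0 h=>1 k=>4
  1 h=>2 k=>1
  ⟦path⟧₂ = [4 1]
Equal? same morphism ✓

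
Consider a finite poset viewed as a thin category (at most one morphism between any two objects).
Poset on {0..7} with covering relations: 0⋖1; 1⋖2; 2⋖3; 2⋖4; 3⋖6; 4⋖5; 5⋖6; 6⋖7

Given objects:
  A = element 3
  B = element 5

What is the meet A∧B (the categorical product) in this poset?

Answer: A∧B = 2

Work:
Common predecessors of 3,5: {0,1,2}
  0 ⊑ 2
  1 ⊑ 2
  2 ⊑ 2
glb = 2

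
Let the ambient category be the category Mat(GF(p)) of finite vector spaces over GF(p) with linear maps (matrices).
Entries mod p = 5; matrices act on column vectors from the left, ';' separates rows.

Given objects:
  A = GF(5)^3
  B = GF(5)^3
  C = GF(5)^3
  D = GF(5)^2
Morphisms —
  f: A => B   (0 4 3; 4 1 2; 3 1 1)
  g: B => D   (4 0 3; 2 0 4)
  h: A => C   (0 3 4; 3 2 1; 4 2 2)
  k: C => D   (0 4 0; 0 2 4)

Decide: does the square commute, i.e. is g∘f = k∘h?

Path 1 = f;g:
  e0=[1,0,0] f=>[0,4,3] g=>[4,2]
  e1=[0,1,0] f=>[4,1,1] g=>[4,2]
  e2=[0,0,1] f=>[3,2,1] g=>[0,0]
  ⟦path⟧₁ = (4 4 0; 2 2 0)
Path 2 = h;k:
  e0=[1,0,0] h=>[0,3,4] k=>[2,2]
  e1=[0,1,0] h=>[3,2,2] k=>[3,2]
  e2=[0,0,1] h=>[4,1,2] k=>[4,0]
  ⟦path⟧₂ = (2 3 4; 2 2 0)
Equal? NO — does not commute

Answer: DOES NOT COMMUTE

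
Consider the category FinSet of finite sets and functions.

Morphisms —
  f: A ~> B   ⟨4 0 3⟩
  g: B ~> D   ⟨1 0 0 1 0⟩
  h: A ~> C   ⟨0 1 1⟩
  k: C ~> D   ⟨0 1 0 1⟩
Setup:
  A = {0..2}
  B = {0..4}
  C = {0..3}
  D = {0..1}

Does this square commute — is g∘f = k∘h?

Answer: COMMUTES

Trace:
1) trace f;g:
  0 f~>4 g~>0
  1 f~>0 g~>1
  2 f~>3 g~>1
  result₁ = ⟨0 1 1⟩
2) trace h;k:
  0 h~>0 k~>0
  1 h~>1 k~>1
  2 h~>1 k~>1
  result₂ = ⟨0 1 1⟩
Equal? same morphism ✓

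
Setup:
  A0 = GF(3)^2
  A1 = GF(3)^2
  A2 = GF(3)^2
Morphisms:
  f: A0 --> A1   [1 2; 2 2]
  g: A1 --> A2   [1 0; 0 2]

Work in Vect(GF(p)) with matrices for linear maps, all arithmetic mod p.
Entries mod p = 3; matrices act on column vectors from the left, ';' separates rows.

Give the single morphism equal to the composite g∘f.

Answer: [1 2; 1 1]

Work:
  e0=(1,0) f-->(1,2) g-->(1,1)
  e1=(0,1) f-->(2,2) g-->(2,1)
⟦path⟧: [1 2; 1 1]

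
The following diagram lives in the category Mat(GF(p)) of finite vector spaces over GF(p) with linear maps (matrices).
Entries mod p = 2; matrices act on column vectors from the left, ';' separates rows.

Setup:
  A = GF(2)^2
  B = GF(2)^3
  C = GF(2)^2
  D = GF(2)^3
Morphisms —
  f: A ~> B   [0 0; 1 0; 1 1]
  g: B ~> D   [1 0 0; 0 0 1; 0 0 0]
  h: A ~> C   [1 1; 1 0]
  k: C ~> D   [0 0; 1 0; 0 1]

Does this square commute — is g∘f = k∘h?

1) trace f;g:
  e0=[1,0] f~>[0,1,1] g~>[0,1,0]
  e1=[0,1] f~>[0,0,1] g~>[0,1,0]
  result₁ = [0 0; 1 1; 0 0]
2) trace h;k:
  e0=[1,0] h~>[1,1] k~>[0,1,1]
  e1=[0,1] h~>[1,0] k~>[0,1,0]
  result₂ = [0 0; 1 1; 1 0]
Equal? NO — does not commute

Answer: DOES NOT COMMUTE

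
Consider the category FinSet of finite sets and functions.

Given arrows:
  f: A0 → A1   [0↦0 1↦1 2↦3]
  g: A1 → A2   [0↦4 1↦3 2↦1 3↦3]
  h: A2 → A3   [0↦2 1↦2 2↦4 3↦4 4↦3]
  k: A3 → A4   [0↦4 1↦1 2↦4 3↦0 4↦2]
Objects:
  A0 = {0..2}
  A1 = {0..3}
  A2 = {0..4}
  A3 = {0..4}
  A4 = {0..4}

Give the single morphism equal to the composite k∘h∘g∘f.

Answer: [0↦0 1↦2 2↦2]

Trace:
  0 f→0 g→4 h→3 k→0
  1 f→1 g→3 h→4 k→2
  2 f→3 g→3 h→4 k→2
result: [0↦0 1↦2 2↦2]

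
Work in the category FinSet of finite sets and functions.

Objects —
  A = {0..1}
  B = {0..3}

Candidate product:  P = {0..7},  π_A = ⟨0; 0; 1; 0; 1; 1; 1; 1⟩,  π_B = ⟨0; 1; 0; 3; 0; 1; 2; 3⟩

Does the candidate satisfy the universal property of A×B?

Answer: NOT A VALID PRODUCT — duplicate pair at indices 4,2

Trace:
|A|·|B| = 2·4 = 8;  |P| = 8
Check the pairing map k ↦ (π_A(k), π_B(k)):
  0 : (0,0)
  1 : (0,1)
  2 : (1,0)
  3 : (0,3)
  4 : (1,0)  ✗ repeats pair of k=2
  5 : (1,1)
  6 : (1,2)
  7 : (1,3)
distinct pairs in image: 7 / 8 needed
  → (1,0) hit at k=2 and k=4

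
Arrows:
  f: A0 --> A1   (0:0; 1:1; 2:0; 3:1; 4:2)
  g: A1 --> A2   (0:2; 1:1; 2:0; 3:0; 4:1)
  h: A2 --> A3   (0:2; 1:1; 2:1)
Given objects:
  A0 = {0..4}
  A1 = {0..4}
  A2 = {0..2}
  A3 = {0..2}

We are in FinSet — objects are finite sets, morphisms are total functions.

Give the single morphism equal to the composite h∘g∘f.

Answer: (0:1; 1:1; 2:1; 3:1; 4:2)

Trace:
  0 f-->0 g-->2 h-->1
  1 f-->1 g-->1 h-->1
  2 f-->0 g-->2 h-->1
  3 f-->1 g-->1 h-->1
  4 f-->2 g-->0 h-->2
⟦path⟧: (0:1; 1:1; 2:1; 3:1; 4:2)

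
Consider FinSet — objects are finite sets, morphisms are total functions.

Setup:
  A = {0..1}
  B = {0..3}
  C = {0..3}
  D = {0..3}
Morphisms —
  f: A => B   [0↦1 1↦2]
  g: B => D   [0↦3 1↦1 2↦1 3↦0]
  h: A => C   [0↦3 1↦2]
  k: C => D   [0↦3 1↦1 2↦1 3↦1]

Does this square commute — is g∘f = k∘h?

Answer: COMMUTES

Trace:
1) trace f;g:
  0 f=>1 g=>1
  1 f=>2 g=>1
  composite₁ = [0↦1 1↦1]
2) trace h;k:
  0 h=>3 k=>1
  1 h=>2 k=>1
  composite₂ = [0↦1 1↦1]
Equal? same morphism ✓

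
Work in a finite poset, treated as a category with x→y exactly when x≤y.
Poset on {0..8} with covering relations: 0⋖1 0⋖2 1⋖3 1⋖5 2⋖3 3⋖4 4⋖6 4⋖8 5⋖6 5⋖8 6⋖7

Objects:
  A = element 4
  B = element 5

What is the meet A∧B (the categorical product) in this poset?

Answer: A∧B = 1

Work:
{x : x⊑A ∧ x⊑B} = {0,1}  (A=4, B=5)
  0 ⊑ 1
  1 ⊑ 1
glb = 1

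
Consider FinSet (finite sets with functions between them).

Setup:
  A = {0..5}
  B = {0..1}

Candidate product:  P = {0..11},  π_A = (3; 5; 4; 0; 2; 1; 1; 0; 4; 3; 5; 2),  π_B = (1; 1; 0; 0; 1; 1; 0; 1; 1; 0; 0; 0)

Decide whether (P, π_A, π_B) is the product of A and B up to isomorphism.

Answer: VALID PRODUCT

Trace:
|A|·|B| = 6·2 = 12;  |P| = 12
Check the pairing map k ↦ (π_A(k), π_B(k)):
  0 ↦ (3,1)
  1 ↦ (5,1)
  2 ↦ (4,0)
  3 ↦ (0,0)
  4 ↦ (2,1)
  5 ↦ (1,1)
  6 ↦ (1,0)
  7 ↦ (0,1)
  8 ↦ (4,1)
  9 ↦ (3,0)
  10 ↦ (5,0)
  11 ↦ (2,0)
distinct pairs in image: 12 / 12 needed
  → bijection onto A×B; projections well-typed.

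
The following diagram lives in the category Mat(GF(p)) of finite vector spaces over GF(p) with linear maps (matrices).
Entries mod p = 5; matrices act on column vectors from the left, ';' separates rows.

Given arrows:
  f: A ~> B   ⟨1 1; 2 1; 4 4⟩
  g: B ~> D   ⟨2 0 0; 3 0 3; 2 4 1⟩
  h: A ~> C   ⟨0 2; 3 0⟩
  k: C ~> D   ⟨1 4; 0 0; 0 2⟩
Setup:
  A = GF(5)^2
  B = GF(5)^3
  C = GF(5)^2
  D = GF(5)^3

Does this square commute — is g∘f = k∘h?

Path 1 = f;g:
  e0=[1,0] f~>[1,2,4] g~>[2,0,4]
  e1=[0,1] f~>[1,1,4] g~>[2,0,0]
  ⟦path⟧₁ = ⟨2 2; 0 0; 4 0⟩
Path 2 = h;k:
  e0=[1,0] h~>[0,3] k~>[2,0,1]
  e1=[0,1] h~>[2,0] k~>[2,0,0]
  ⟦path⟧₂ = ⟨2 2; 0 0; 1 0⟩
Equal? NO — does not commute

Answer: DOES NOT COMMUTE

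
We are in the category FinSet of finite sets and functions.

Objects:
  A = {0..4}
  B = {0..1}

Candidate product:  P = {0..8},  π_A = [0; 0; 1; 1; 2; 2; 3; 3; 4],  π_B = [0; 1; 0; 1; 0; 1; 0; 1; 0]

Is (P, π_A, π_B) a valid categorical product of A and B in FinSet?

|A|·|B| = 5·2 = 10;  |P| = 9
  → cardinalities differ; no bijection possible.

Answer: NOT A VALID PRODUCT — |P|=9 ≠ |A|·|B|=10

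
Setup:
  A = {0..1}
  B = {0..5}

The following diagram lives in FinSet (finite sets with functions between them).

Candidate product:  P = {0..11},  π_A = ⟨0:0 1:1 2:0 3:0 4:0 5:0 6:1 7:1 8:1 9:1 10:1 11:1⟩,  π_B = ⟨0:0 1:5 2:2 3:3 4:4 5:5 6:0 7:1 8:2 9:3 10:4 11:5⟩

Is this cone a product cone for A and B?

Answer: NOT A VALID PRODUCT — duplicate pair at indices 11,1

Trace:
|A|·|B| = 2·6 = 12;  |P| = 12
Check the pairing map k ↦ (π_A(k), π_B(k)):
  0 : (0,0)
  1 : (1,5)
  2 : (0,2)
  3 : (0,3)
  4 : (0,4)
  5 : (0,5)
  6 : (1,0)
  7 : (1,1)
  8 : (1,2)
  9 : (1,3)
  10 : (1,4)
  11 : (1,5)  ✗ repeats pair of k=1
distinct pairs in image: 11 / 12 needed
  → (1,5) hit at k=1 and k=11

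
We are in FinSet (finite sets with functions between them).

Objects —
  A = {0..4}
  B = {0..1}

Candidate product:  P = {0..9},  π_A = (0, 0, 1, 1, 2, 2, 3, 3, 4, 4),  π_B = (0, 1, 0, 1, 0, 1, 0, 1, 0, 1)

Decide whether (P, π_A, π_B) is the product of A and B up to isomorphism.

Answer: VALID PRODUCT

Work:
|A|·|B| = 5·2 = 10;  |P| = 10
Check the pairing map k ↦ (π_A(k), π_B(k)):
  0 -> (0,0)
  1 -> (0,1)
  2 -> (1,0)
  3 -> (1,1)
  4 -> (2,0)
  5 -> (2,1)
  6 -> (3,0)
  7 -> (3,1)
  8 -> (4,0)
  9 -> (4,1)
distinct pairs in image: 10 / 10 needed
  → bijection onto A×B; projections well-typed.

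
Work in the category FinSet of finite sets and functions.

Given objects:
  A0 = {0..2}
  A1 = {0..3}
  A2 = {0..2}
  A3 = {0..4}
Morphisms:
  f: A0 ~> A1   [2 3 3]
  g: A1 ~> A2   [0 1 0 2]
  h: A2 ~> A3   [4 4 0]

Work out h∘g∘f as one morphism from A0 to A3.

Answer: [4 0 0]

Derivation:
  0 f~>2 g~>0 h~>4
  1 f~>3 g~>2 h~>0
  2 f~>3 g~>2 h~>0
result: [4 0 0]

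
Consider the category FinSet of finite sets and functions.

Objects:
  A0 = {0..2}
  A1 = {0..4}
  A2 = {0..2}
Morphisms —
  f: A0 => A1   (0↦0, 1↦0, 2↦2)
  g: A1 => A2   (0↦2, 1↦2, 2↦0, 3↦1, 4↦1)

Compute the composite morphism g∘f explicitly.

Answer: (0↦2, 1↦2, 2↦0)

Trace:
  0 f=>0 g=>2
  1 f=>0 g=>2
  2 f=>2 g=>0
composite: (0↦2, 1↦2, 2↦0)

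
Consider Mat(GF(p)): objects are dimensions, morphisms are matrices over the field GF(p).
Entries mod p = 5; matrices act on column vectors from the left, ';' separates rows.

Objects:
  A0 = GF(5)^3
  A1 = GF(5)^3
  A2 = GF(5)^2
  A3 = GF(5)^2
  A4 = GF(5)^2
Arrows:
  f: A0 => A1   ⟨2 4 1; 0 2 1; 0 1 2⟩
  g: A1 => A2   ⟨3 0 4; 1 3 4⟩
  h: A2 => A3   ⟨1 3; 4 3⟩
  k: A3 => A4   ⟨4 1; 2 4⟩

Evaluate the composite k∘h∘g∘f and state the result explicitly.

Answer: ⟨3 3 3; 4 0 4⟩

Trace:
  e0=⟨1,0,0⟩ f=>⟨2,0,0⟩ g=>⟨1,2⟩ h=>⟨2,0⟩ k=>⟨3,4⟩
  e1=⟨0,1,0⟩ f=>⟨4,2,1⟩ g=>⟨1,4⟩ h=>⟨3,1⟩ k=>⟨3,0⟩
  e2=⟨0,0,1⟩ f=>⟨1,1,2⟩ g=>⟨1,2⟩ h=>⟨2,0⟩ k=>⟨3,4⟩
result: ⟨3 3 3; 4 0 4⟩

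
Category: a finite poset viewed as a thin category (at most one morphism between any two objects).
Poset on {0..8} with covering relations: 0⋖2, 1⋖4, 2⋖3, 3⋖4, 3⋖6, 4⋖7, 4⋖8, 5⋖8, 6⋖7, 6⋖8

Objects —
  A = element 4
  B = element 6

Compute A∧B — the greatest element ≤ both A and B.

Answer: A∧B = 3

Trace:
Common predecessors of 4,6: {0,2,3}
  0 ≤ 3
  2 ≤ 3
  3 ≤ 3
glb = 3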